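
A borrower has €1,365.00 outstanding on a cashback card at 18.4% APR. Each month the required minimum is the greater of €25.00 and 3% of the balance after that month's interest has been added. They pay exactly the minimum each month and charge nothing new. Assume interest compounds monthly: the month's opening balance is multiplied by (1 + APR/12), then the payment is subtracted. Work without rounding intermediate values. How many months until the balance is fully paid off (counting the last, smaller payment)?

80 months

Monthly rate r = 18.4%/12 = 1.53333% = 0.0153333.
While 3% of the post-interest balance exceeds €25.00, each month B ← (B·(1+r))·(1 − 0.03), i.e. B shrinks by the factor (1+r)·0.97 = 0.98487.
This holds for months 1–34. Entering month 35 the balance is €812.95; 3% of the post-interest balance is now below €25.00, so the flat €25.00 minimum applies from here.
From month 35 a fixed €25.00 at rate r clears €812.95 in 46 more payments. Total: 34 + 46 = 80 months.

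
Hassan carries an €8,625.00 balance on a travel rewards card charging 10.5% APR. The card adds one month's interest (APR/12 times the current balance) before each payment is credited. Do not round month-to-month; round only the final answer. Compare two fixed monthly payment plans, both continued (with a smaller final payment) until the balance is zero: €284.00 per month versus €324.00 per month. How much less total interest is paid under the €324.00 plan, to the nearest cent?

€207.35

Monthly rate r = 10.5%/12 = 0.875% = 0.00875.
At €284.00/mo: n = ⌈−ln(1 − rB₀/P)/ln(1+r)⌉ = 36 payments (last €129.64); total interest = total paid − €8,625.00 = €1,444.64.
At €324.00/mo: 31 payments (last €142.29); total interest €1,237.29.
Interest saved = €1,444.64 − €1,237.29 = €207.35.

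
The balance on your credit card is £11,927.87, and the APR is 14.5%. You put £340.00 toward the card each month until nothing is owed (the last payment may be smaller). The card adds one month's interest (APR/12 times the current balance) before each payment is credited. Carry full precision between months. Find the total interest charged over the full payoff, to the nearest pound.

Monthly rate r = 14.5%/12 = 1.20833% = 0.0120833.
Payoff takes n = ⌈−ln(1 − rB₀/P)/ln(1+r)⌉ = ⌈45.915⌉ = 46 payments; the last is £311.41.
Total paid = 45·£340.00 + £311.41 = £15,611.41.
Total interest = total paid − principal = £15,611.41 − £11,927.87 = £3,683.54.

£3,684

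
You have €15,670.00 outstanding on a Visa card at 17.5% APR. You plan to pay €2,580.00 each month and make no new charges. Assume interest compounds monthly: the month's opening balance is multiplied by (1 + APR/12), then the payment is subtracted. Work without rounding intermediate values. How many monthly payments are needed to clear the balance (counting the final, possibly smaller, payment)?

Monthly rate r = 17.5%/12 = 1.45833% = 0.0145833.
Recurrence: B ← B·(1+r) − €2,580.00.
Month 1: interest €228.52; balance after payment €13,318.52.
Month 2: interest €194.23; balance after payment €10,932.75.
Closed form: n = −ln(1 − rB₀/P)/ln(1+r) = −ln(0.91143)/ln(1.01458) ≈ 6.406, so the balance reaches zero during payment 7.

7 months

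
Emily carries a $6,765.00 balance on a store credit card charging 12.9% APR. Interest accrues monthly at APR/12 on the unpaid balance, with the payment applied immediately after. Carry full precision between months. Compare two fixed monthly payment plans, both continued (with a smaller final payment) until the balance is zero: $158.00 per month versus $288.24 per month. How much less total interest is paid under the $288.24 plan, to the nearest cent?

$1,274.71

Monthly rate r = 12.9%/12 = 1.075% = 0.01075.
At $158.00/mo: n = ⌈−ln(1 − rB₀/P)/ln(1+r)⌉ = 58 payments (last $106.86); total interest = total paid − $6,765.00 = $2,347.86.
At $288.24/mo: 28 payments (last $55.67); total interest $1,073.15.
Interest saved = $2,347.86 − $1,073.15 = $1,274.71.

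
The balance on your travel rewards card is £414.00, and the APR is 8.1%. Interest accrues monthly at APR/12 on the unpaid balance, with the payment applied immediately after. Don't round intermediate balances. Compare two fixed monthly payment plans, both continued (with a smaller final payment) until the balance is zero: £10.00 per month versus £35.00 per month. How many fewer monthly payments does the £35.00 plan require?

36 fewer payments

Monthly rate r = 8.1%/12 = 0.675% = 0.00675.
At £10.00/mo: n = ⌈−ln(1 − rB₀/P)/ln(1+r)⌉ = 49 payments (last £7.19); total interest = total paid − £414.00 = £73.19.
At £35.00/mo: 13 payments (last £12.95); total interest £18.95.
Payments saved = 49 − 13 = 36.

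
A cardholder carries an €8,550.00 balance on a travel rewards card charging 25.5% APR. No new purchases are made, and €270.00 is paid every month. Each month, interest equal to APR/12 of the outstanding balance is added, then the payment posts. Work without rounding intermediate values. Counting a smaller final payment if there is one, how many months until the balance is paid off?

54 payments

Monthly rate r = 25.5%/12 = 2.125% = 0.02125.
Recurrence: B ← B·(1+r) − €270.00.
Month 1: interest €181.69; balance after payment €8,461.69.
Month 2: interest €179.81; balance after payment €8,371.50.
Closed form: n = −ln(1 − rB₀/P)/ln(1+r) = −ln(0.32708)/ln(1.02125) ≈ 53.147, so the balance reaches zero during payment 54.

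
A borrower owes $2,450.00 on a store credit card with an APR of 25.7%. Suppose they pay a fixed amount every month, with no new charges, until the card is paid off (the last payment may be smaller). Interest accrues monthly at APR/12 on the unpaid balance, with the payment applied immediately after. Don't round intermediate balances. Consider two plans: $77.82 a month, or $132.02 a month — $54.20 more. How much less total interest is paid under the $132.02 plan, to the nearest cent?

Monthly rate r = 25.7%/12 = 2.14167% = 0.0214167.
At $77.82/mo: n = ⌈−ln(1 − rB₀/P)/ln(1+r)⌉ = 53 payments (last $72.56); total interest = total paid − $2,450.00 = $1,669.20.
At $132.02/mo: 24 payments (last $119.71); total interest $706.17.
Interest saved = $1,669.20 − $706.17 = $963.03.

$963.03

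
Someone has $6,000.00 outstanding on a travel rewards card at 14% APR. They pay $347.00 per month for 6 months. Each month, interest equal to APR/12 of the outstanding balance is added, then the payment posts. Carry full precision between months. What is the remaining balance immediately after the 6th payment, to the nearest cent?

Monthly rate r = 14%/12 = 1.16667% = 0.0116667.
Each month: B ← B·(1+r) − $347.00.
Month 1: interest $70.00; balance after payment $5,723.00.
Month 2: interest $66.77; balance after payment $5,442.77.
Month 3: interest $63.50; balance after payment $5,159.27.
Month 4: interest $60.19; balance after payment $4,872.46.
Month 5: interest $56.85; balance after payment $4,582.30.
Month 6: interest $53.46; balance after payment $4,288.76.

$4,288.76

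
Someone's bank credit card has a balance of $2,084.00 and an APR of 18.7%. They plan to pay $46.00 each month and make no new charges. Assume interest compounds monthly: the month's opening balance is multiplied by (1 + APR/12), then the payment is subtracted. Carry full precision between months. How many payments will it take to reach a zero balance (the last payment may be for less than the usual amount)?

80 months

Monthly rate r = 18.7%/12 = 1.55833% = 0.0155833.
Recurrence: B ← B·(1+r) − $46.00.
Month 1: interest $32.48; balance after payment $2,070.48.
Month 2: interest $32.26; balance after payment $2,056.74.
Closed form: n = −ln(1 − rB₀/P)/ln(1+r) = −ln(0.29401)/ln(1.01558) ≈ 79.166, so the balance reaches zero during payment 80.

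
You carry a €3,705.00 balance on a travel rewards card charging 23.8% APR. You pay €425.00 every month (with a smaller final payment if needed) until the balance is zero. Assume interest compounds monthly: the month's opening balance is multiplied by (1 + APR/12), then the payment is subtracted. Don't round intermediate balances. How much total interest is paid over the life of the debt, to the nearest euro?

€404

Monthly rate r = 23.8%/12 = 1.98333% = 0.0198333.
Payoff takes n = ⌈−ln(1 − rB₀/P)/ln(1+r)⌉ = ⌈9.666⌉ = 10 payments; the last is €283.91.
Total paid = 9·€425.00 + €283.91 = €4,108.91.
Total interest = total paid − principal = €4,108.91 − €3,705.00 = €403.91.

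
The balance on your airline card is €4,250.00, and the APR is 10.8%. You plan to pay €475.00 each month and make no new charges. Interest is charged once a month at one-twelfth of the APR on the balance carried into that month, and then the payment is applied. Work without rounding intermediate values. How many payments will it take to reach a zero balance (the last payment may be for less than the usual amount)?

Monthly rate r = 10.8%/12 = 0.9% = 0.009.
Recurrence: B ← B·(1+r) − €475.00.
Month 1: interest €38.25; balance after payment €3,813.25.
Month 2: interest €34.32; balance after payment €3,372.57.
Closed form: n = −ln(1 − rB₀/P)/ln(1+r) = −ln(0.91947)/ln(1.009) ≈ 9.370, so the balance reaches zero during payment 10.

10 months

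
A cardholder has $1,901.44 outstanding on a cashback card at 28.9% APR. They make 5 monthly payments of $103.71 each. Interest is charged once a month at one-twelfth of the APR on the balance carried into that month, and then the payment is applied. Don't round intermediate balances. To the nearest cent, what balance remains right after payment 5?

Monthly rate r = 28.9%/12 = 2.40833% = 0.0240833.
Each month: B ← B·(1+r) − $103.71.
Month 1: interest $45.79; balance after payment $1,843.52.
Month 2: interest $44.40; balance after payment $1,784.21.
Month 3: interest $42.97; balance after payment $1,723.47.
Month 4: interest $41.51; balance after payment $1,661.27.
Month 5: interest $40.01; balance after payment $1,597.57.

$1,597.57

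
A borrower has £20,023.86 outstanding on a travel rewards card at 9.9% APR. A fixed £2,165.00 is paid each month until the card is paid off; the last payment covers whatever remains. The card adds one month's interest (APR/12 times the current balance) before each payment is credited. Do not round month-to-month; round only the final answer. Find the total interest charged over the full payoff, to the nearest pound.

£893

Monthly rate r = 9.9%/12 = 0.825% = 0.00825.
Payoff takes n = ⌈−ln(1 − rB₀/P)/ln(1+r)⌉ = ⌈9.660⌉ = 10 payments; the last is £1,431.83.
Total paid = 9·£2,165.00 + £1,431.83 = £20,916.83.
Total interest = total paid − principal = £20,916.83 − £20,023.86 = £892.97.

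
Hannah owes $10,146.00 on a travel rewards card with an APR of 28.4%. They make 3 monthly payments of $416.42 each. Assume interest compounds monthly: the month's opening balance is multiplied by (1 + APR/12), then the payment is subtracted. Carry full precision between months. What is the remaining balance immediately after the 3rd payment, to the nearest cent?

$9,604.49

Monthly rate r = 28.4%/12 = 2.36667% = 0.0236667.
Each month: B ← B·(1+r) − $416.42.
Month 1: interest $240.12; balance after payment $9,969.70.
Month 2: interest $235.95; balance after payment $9,789.23.
Month 3: interest $231.68; balance after payment $9,604.49.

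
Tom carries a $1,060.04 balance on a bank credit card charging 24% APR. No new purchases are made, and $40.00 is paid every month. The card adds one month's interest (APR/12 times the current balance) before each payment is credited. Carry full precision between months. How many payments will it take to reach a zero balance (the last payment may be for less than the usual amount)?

Monthly rate r = 24%/12 = 2% = 0.02.
Recurrence: B ← B·(1+r) − $40.00.
Month 1: interest $21.20; balance after payment $1,041.24.
Month 2: interest $20.82; balance after payment $1,022.07.
Closed form: n = −ln(1 − rB₀/P)/ln(1+r) = −ln(0.46998)/ln(1.02) ≈ 38.130, so the balance reaches zero during payment 39.

39 payments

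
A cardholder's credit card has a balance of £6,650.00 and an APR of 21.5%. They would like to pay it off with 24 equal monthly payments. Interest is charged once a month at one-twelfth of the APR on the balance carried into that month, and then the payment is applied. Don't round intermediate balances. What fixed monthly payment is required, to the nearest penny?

Monthly rate r = 21.5%/12 = 1.79167% = 0.0179167.
Level-payment amortization: P = B₀·r / (1 − (1+r)^(−n)) = 6650.00·0.0179167 / (1 − 1.01792^(−24)).
Denominator 1 − (1+r)^(−24) = 0.347009905.
P = 119.146 / 0.347009905 ≈ 343.35.

£343.35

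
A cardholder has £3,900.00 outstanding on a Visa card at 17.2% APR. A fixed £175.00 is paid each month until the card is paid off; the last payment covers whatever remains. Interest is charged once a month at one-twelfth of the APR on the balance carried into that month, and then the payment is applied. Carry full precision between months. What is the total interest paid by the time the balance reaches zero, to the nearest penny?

Monthly rate r = 17.2%/12 = 1.43333% = 0.0143333.
Payoff takes n = ⌈−ln(1 − rB₀/P)/ln(1+r)⌉ = ⌈27.040⌉ = 28 payments; the last is £7.05.
Total paid = 27·£175.00 + £7.05 = £4,732.05.
Total interest = total paid − principal = £4,732.05 − £3,900.00 = £832.05.

£832.05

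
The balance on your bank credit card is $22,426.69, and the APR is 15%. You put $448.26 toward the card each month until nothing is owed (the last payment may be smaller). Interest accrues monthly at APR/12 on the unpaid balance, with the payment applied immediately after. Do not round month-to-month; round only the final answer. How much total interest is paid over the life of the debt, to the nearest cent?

Monthly rate r = 15%/12 = 1.25% = 0.0125.
Payoff takes n = ⌈−ln(1 − rB₀/P)/ln(1+r)⌉ = ⌈79.038⌉ = 80 payments; the last is $17.01.
Total paid = 79·$448.26 + $17.01 = $35,429.55.
Total interest = total paid − principal = $35,429.55 − $22,426.69 = $13,002.86.

$13,002.86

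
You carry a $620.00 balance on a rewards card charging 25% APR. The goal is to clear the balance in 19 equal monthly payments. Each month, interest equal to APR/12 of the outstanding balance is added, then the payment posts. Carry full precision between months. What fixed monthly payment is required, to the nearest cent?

Monthly rate r = 25%/12 = 2.08333% = 0.0208333.
Level-payment amortization: P = B₀·r / (1 − (1+r)^(−n)) = 620.00·0.0208333 / (1 − 1.02083^(−19)).
Denominator 1 − (1+r)^(−19) = 0.324138062.
P = 12.9167 / 0.324138062 ≈ 39.85.

$39.85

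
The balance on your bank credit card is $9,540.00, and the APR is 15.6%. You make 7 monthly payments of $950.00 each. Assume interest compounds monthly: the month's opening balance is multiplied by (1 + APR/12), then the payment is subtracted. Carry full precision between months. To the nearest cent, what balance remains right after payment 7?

Monthly rate r = 15.6%/12 = 1.3% = 0.013.
Each month: B ← B·(1+r) − $950.00.
Month 1: interest $124.02; balance after payment $8,714.02.
Month 2: interest $113.28; balance after payment $7,877.30.
Month 3: interest $102.40; balance after payment $7,029.71.
Month 4: interest $91.39; balance after payment $6,171.09.
Month 5: interest $80.22; balance after payment $5,301.32.
Month 6: interest $68.92; balance after payment $4,420.23.
Month 7: interest $57.46; balance after payment $3,527.70.

$3,527.70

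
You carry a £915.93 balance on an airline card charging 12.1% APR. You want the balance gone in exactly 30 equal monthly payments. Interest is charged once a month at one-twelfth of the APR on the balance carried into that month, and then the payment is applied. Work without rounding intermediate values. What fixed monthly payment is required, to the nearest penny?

£35.53

Monthly rate r = 12.1%/12 = 1.00833% = 0.0100833.
Level-payment amortization: P = B₀·r / (1 − (1+r)^(−n)) = 915.93·0.0100833 / (1 − 1.01008^(−30)).
Denominator 1 − (1+r)^(−30) = 0.259911179.
P = 9.23563 / 0.259911179 ≈ 35.53.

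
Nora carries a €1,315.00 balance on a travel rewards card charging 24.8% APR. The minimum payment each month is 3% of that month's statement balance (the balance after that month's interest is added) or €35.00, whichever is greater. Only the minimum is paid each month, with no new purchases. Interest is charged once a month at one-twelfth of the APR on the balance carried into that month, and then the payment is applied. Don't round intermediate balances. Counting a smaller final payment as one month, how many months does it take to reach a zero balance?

69 months

Monthly rate r = 24.8%/12 = 2.06667% = 0.0206667.
While 3% of the post-interest balance exceeds €35.00, each month B ← (B·(1+r))·(1 − 0.03), i.e. B shrinks by the factor (1+r)·0.97 = 0.99005.
This holds for months 1–15. Entering month 16 the balance is €1,131.78; 3% of the post-interest balance is now below €35.00, so the flat €35.00 minimum applies from here.
From month 16 a fixed €35.00 at rate r clears €1,131.78 in 54 more payments. Total: 15 + 54 = 69 months.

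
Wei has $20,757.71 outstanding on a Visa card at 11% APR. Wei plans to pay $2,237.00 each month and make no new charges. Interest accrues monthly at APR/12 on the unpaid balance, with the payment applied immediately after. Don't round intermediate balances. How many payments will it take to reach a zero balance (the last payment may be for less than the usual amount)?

Monthly rate r = 11%/12 = 0.916667% = 0.00916667.
Recurrence: B ← B·(1+r) − $2,237.00.
Month 1: interest $190.28; balance after payment $18,710.99.
Month 2: interest $171.52; balance after payment $16,645.51.
Closed form: n = −ln(1 − rB₀/P)/ln(1+r) = −ln(0.91494)/ln(1.00917) ≈ 9.742, so the balance reaches zero during payment 10.

10 months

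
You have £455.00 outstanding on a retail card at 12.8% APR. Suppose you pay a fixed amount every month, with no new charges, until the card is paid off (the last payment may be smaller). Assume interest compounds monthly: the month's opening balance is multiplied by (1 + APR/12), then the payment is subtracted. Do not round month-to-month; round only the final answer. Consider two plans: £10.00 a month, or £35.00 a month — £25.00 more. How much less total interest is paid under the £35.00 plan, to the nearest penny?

£133.63

Monthly rate r = 12.8%/12 = 1.06667% = 0.0106667.
At £10.00/mo: n = ⌈−ln(1 − rB₀/P)/ln(1+r)⌉ = 63 payments (last £6.05); total interest = total paid − £455.00 = £171.05.
At £35.00/mo: 15 payments (last £2.42); total interest £37.42.
Interest saved = £171.05 − £37.42 = £133.63.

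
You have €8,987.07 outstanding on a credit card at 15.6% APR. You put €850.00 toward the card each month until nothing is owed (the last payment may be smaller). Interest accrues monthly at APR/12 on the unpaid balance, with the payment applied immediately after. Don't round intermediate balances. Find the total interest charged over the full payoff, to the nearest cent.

Monthly rate r = 15.6%/12 = 1.3% = 0.013.
Payoff takes n = ⌈−ln(1 − rB₀/P)/ln(1+r)⌉ = ⌈11.448⌉ = 12 payments; the last is €381.92.
Total paid = 11·€850.00 + €381.92 = €9,731.92.
Total interest = total paid − principal = €9,731.92 − €8,987.07 = €744.85.

€744.85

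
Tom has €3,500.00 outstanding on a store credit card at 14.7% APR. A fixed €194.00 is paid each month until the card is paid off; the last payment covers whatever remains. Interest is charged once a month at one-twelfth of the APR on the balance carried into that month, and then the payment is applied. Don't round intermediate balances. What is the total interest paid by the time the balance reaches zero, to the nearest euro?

Monthly rate r = 14.7%/12 = 1.225% = 0.01225.
Payoff takes n = ⌈−ln(1 − rB₀/P)/ln(1+r)⌉ = ⌈20.512⌉ = 21 payments; the last is €99.71.
Total paid = 20·€194.00 + €99.71 = €3,979.71.
Total interest = total paid − principal = €3,979.71 − €3,500.00 = €479.71.

€480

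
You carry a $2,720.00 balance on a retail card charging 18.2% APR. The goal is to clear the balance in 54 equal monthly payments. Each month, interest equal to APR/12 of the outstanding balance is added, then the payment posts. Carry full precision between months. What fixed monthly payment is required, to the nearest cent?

Monthly rate r = 18.2%/12 = 1.51667% = 0.0151667.
Level-payment amortization: P = B₀·r / (1 − (1+r)^(−n)) = 2720.00·0.0151667 / (1 − 1.01517^(−54)).
Denominator 1 − (1+r)^(−54) = 0.55640857.
P = 41.2533 / 0.55640857 ≈ 74.14.

$74.14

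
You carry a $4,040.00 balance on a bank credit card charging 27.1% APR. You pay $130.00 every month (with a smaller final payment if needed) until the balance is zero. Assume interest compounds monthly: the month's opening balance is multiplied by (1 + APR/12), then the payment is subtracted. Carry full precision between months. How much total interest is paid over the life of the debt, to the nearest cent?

$3,004.24

Monthly rate r = 27.1%/12 = 2.25833% = 0.0225833.
Payoff takes n = ⌈−ln(1 − rB₀/P)/ln(1+r)⌉ = ⌈54.185⌉ = 55 payments; the last is $24.24.
Total paid = 54·$130.00 + $24.24 = $7,044.24.
Total interest = total paid − principal = $7,044.24 − $4,040.00 = $3,004.24.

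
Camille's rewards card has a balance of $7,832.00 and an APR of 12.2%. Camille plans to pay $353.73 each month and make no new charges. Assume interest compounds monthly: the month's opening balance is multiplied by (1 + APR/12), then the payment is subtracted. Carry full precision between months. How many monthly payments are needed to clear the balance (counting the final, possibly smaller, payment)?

26 months

Monthly rate r = 12.2%/12 = 1.01667% = 0.0101667.
Recurrence: B ← B·(1+r) − $353.73.
Month 1: interest $79.63; balance after payment $7,557.90.
Month 2: interest $76.84; balance after payment $7,281.00.
Closed form: n = −ln(1 − rB₀/P)/ln(1+r) = −ln(0.7749)/ln(1.01017) ≈ 25.212, so the balance reaches zero during payment 26.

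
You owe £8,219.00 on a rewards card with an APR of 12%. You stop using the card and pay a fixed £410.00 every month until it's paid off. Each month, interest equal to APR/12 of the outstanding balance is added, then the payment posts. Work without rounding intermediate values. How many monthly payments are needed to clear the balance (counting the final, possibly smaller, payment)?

23 months

Monthly rate r = 12%/12 = 1% = 0.01.
Recurrence: B ← B·(1+r) − £410.00.
Month 1: interest £82.19; balance after payment £7,891.19.
Month 2: interest £78.91; balance after payment £7,560.10.
Closed form: n = −ln(1 − rB₀/P)/ln(1+r) = −ln(0.79954)/ln(1.01) ≈ 22.484, so the balance reaches zero during payment 23.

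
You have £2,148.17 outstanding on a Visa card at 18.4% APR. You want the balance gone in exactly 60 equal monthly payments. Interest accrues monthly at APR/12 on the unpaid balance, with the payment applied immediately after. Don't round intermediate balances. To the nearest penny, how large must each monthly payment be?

£55.02

Monthly rate r = 18.4%/12 = 1.53333% = 0.0153333.
Level-payment amortization: P = B₀·r / (1 − (1+r)^(−n)) = 2148.17·0.0153333 / (1 − 1.01533^(−60)).
Denominator 1 − (1+r)^(−60) = 0.598688742.
P = 32.9386 / 0.598688742 ≈ 55.02.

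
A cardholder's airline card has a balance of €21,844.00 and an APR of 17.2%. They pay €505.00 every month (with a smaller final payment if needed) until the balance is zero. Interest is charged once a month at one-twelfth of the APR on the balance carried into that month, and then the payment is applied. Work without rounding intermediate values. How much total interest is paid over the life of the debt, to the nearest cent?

Monthly rate r = 17.2%/12 = 1.43333% = 0.0143333.
Payoff takes n = ⌈−ln(1 − rB₀/P)/ln(1+r)⌉ = ⌈67.988⌉ = 68 payments; the last is €498.75.
Total paid = 67·€505.00 + €498.75 = €34,333.75.
Total interest = total paid − principal = €34,333.75 − €21,844.00 = €12,489.75.

€12,489.75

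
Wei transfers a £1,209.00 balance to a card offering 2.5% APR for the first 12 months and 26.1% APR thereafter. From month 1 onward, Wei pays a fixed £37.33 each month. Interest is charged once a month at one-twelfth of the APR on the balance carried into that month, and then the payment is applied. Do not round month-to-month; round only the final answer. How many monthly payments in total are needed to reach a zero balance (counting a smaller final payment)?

41 months

Promo months 1–12 at r₀ = 2.5%/12 = 0.00208333; months 13+ at r₁ = 26.1%/12 = 0.02175.
After month 12: iterate B ← B·(1+r₀) − £37.33 for 12 months → £786.45.
Then at r₁ with £37.33/mo: n₂ = −ln(1 − r₁·B/P)/ln(1+r₁) ≈ 28.48 → 29 more payments.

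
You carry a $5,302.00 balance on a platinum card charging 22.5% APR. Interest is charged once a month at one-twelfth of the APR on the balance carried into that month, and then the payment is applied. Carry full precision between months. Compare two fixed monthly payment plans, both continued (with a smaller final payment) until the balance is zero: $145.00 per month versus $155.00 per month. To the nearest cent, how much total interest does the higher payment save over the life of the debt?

Monthly rate r = 22.5%/12 = 1.875% = 0.01875.
At $145.00/mo: n = ⌈−ln(1 − rB₀/P)/ln(1+r)⌉ = 63 payments (last $42.15); total interest = total paid − $5,302.00 = $3,730.15.
At $155.00/mo: 56 payments (last $31.65); total interest $3,254.65.
Interest saved = $3,730.15 − $3,254.65 = $475.50.

$475.50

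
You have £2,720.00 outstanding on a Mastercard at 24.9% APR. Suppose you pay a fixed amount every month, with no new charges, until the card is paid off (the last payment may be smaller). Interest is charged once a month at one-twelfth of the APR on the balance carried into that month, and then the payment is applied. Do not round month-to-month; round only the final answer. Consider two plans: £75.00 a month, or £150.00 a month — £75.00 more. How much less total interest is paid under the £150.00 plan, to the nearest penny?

£1,652.12

Monthly rate r = 24.9%/12 = 2.075% = 0.02075.
At £75.00/mo: n = ⌈−ln(1 − rB₀/P)/ln(1+r)⌉ = 68 payments (last £74.71); total interest = total paid − £2,720.00 = £2,379.71.
At £150.00/mo: 23 payments (last £147.59); total interest £727.59.
Interest saved = £2,379.71 − £727.59 = £1,652.12.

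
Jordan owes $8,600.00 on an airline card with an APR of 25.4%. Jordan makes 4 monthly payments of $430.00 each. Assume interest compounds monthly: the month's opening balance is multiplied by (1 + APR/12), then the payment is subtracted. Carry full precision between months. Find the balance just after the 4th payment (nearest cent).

$7,576.19

Monthly rate r = 25.4%/12 = 2.11667% = 0.0211667.
Each month: B ← B·(1+r) − $430.00.
Month 1: interest $182.03; balance after payment $8,352.03.
Month 2: interest $176.78; balance after payment $8,098.82.
Month 3: interest $171.42; balance after payment $7,840.24.
Month 4: interest $165.95; balance after payment $7,576.19.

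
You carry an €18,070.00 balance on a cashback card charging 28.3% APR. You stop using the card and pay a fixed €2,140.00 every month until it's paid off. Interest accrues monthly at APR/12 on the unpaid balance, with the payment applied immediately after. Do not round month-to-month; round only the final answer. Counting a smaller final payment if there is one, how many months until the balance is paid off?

Monthly rate r = 28.3%/12 = 2.35833% = 0.0235833.
Recurrence: B ← B·(1+r) − €2,140.00.
Month 1: interest €426.15; balance after payment €16,356.15.
Month 2: interest €385.73; balance after payment €14,601.88.
Closed form: n = −ln(1 − rB₀/P)/ln(1+r) = −ln(0.80086)/ln(1.02358) ≈ 9.527, so the balance reaches zero during payment 10.

10 months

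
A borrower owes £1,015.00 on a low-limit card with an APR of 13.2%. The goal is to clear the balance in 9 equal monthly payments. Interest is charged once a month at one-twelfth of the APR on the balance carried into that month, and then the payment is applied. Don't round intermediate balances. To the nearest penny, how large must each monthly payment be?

Monthly rate r = 13.2%/12 = 1.1% = 0.011.
Level-payment amortization: P = B₀·r / (1 − (1+r)^(−n)) = 1015.00·0.011 / (1 − 1.011^(−9)).
Denominator 1 − (1+r)^(−9) = 0.0937675698.
P = 11.165 / 0.0937675698 ≈ 119.07.

£119.07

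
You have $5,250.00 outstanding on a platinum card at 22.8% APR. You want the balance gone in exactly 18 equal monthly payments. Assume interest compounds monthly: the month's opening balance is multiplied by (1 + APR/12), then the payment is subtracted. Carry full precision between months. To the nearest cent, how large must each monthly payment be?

$347.11

Monthly rate r = 22.8%/12 = 1.9% = 0.019.
Level-payment amortization: P = B₀·r / (1 − (1+r)^(−n)) = 5250.00·0.019 / (1 − 1.019^(−18)).
Denominator 1 − (1+r)^(−18) = 0.287369037.
P = 99.75 / 0.287369037 ≈ 347.11.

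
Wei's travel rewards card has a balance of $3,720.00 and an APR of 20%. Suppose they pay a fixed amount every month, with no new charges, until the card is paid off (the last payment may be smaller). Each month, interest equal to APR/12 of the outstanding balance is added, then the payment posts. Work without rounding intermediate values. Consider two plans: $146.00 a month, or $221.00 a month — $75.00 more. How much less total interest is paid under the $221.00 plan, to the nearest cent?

Monthly rate r = 20%/12 = 1.66667% = 0.0166667.
At $146.00/mo: n = ⌈−ln(1 − rB₀/P)/ln(1+r)⌉ = 34 payments (last $64.98); total interest = total paid − $3,720.00 = $1,162.98.
At $221.00/mo: 20 payments (last $203.39); total interest $682.39.
Interest saved = $1,162.98 − $682.39 = $480.59.

$480.59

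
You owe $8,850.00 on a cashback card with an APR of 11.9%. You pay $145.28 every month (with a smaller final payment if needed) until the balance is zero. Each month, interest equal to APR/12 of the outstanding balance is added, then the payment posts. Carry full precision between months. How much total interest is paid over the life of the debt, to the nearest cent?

$4,791.64

Monthly rate r = 11.9%/12 = 0.991667% = 0.00991667.
Payoff takes n = ⌈−ln(1 − rB₀/P)/ln(1+r)⌉ = ⌈93.899⌉ = 94 payments; the last is $130.60.
Total paid = 93·$145.28 + $130.60 = $13,641.64.
Total interest = total paid − principal = $13,641.64 − $8,850.00 = $4,791.64.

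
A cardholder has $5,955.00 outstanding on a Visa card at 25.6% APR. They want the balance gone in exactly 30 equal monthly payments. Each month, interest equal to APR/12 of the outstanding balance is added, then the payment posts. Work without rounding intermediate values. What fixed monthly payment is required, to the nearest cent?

$270.79

Monthly rate r = 25.6%/12 = 2.13333% = 0.0213333.
Level-payment amortization: P = B₀·r / (1 − (1+r)^(−n)) = 5955.00·0.0213333 / (1 − 1.02133^(−30)).
Denominator 1 − (1+r)^(−30) = 0.469146344.
P = 127.04 / 0.469146344 ≈ 270.79.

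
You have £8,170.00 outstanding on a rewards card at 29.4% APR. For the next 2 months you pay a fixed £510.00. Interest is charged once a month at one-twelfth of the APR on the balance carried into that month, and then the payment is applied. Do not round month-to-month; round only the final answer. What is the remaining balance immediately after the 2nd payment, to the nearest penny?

Monthly rate r = 29.4%/12 = 2.45% = 0.0245.
Each month: B ← B·(1+r) − £510.00.
Month 1: interest £200.16; balance after payment £7,860.17.
Month 2: interest £192.57; balance after payment £7,542.74.

£7,542.74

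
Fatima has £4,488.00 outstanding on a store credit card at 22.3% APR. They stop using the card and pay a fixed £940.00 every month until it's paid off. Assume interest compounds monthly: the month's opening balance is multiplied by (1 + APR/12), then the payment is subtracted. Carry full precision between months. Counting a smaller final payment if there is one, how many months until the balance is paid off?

6 months

Monthly rate r = 22.3%/12 = 1.85833% = 0.0185833.
Recurrence: B ← B·(1+r) − £940.00.
Month 1: interest £83.40; balance after payment £3,631.40.
Month 2: interest £67.48; balance after payment £2,758.89.
Month 3: interest £51.27; balance after payment £1,870.15.
Month 4: interest £34.75; balance after payment £964.91.
Month 5: interest £17.93; balance after payment £42.84.
Month 6: interest £0.80; balance after payment £0.00.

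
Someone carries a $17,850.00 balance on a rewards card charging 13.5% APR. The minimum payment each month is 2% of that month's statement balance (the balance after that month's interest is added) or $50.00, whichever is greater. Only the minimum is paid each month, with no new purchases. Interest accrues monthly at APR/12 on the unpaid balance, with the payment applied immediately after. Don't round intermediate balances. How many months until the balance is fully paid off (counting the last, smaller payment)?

Monthly rate r = 13.5%/12 = 1.125% = 0.01125.
While 2% of the post-interest balance exceeds $50.00, each month B ← (B·(1+r))·(1 − 0.02), i.e. B shrinks by the factor (1+r)·0.98 = 0.99102.
This holds for months 1–220. Entering month 221 the balance is $2,456.14; 2% of the post-interest balance is now below $50.00, so the flat $50.00 minimum applies from here.
From month 221 a fixed $50.00 at rate r clears $2,456.14 in 72 more payments. Total: 220 + 72 = 292 months.

292 months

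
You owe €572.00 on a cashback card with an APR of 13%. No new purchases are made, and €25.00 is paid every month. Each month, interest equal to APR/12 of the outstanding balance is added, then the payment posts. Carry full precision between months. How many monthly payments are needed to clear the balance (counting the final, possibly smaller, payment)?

27 months

Monthly rate r = 13%/12 = 1.08333% = 0.0108333.
Recurrence: B ← B·(1+r) − €25.00.
Month 1: interest €6.20; balance after payment €553.20.
Month 2: interest €5.99; balance after payment €534.19.
Closed form: n = −ln(1 − rB₀/P)/ln(1+r) = −ln(0.75213)/ln(1.01083) ≈ 26.435, so the balance reaches zero during payment 27.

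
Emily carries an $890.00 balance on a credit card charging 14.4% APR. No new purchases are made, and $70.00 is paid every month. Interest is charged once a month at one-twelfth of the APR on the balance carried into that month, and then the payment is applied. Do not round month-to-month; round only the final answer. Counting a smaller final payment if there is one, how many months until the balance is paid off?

Monthly rate r = 14.4%/12 = 1.2% = 0.012.
Recurrence: B ← B·(1+r) − $70.00.
Month 1: interest $10.68; balance after payment $830.68.
Month 2: interest $9.97; balance after payment $770.65.
Closed form: n = −ln(1 − rB₀/P)/ln(1+r) = −ln(0.84743)/ln(1.012) ≈ 13.878, so the balance reaches zero during payment 14.

14 months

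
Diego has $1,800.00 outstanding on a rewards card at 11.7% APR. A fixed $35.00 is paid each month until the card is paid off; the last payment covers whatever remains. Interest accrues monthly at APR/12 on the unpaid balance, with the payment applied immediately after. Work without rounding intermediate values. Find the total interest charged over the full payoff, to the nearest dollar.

Monthly rate r = 11.7%/12 = 0.975% = 0.00975.
Payoff takes n = ⌈−ln(1 − rB₀/P)/ln(1+r)⌉ = ⌈71.733⌉ = 72 payments; the last is $25.69.
Total paid = 71·$35.00 + $25.69 = $2,510.69.
Total interest = total paid − principal = $2,510.69 − $1,800.00 = $710.69.

$711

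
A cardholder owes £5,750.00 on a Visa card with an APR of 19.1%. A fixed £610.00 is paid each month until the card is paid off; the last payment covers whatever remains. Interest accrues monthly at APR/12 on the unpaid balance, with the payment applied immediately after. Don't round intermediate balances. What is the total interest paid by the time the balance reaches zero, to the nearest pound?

Monthly rate r = 19.1%/12 = 1.59167% = 0.0159167.
Payoff takes n = ⌈−ln(1 − rB₀/P)/ln(1+r)⌉ = ⌈10.294⌉ = 11 payments; the last is £180.47.
Total paid = 10·£610.00 + £180.47 = £6,280.47.
Total interest = total paid − principal = £6,280.47 − £5,750.00 = £530.47.

£530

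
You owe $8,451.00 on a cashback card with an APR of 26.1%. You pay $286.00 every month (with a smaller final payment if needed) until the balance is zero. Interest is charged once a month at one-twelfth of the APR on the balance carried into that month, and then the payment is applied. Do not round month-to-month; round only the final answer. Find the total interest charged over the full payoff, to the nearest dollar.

$5,229

Monthly rate r = 26.1%/12 = 2.175% = 0.02175.
Payoff takes n = ⌈−ln(1 − rB₀/P)/ln(1+r)⌉ = ⌈47.830⌉ = 48 payments; the last is $237.81.
Total paid = 47·$286.00 + $237.81 = $13,679.81.
Total interest = total paid − principal = $13,679.81 − $8,451.00 = $5,228.81.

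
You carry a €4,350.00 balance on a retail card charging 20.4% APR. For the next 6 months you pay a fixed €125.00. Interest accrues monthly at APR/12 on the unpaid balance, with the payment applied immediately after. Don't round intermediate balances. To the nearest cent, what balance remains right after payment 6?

€4,030.38

Monthly rate r = 20.4%/12 = 1.7% = 0.017.
Each month: B ← B·(1+r) − €125.00.
Month 1: interest €73.95; balance after payment €4,298.95.
Month 2: interest €73.08; balance after payment €4,247.03.
Month 3: interest €72.20; balance after payment €4,194.23.
Month 4: interest €71.30; balance after payment €4,140.53.
Month 5: interest €70.39; balance after payment €4,085.92.
Month 6: interest €69.46; balance after payment €4,030.38.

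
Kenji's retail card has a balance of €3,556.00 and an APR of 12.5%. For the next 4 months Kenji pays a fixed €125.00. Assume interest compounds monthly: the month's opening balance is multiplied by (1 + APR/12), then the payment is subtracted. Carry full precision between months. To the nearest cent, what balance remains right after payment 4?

Monthly rate r = 12.5%/12 = 1.04167% = 0.0104167.
Each month: B ← B·(1+r) − €125.00.
Month 1: interest €37.04; balance after payment €3,468.04.
Month 2: interest €36.13; balance after payment €3,379.17.
Month 3: interest €35.20; balance after payment €3,289.37.
Month 4: interest €34.26; balance after payment €3,198.63.

€3,198.63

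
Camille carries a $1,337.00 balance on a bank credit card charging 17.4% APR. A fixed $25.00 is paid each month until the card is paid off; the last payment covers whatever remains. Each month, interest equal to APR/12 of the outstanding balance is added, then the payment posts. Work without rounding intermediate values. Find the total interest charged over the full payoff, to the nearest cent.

Monthly rate r = 17.4%/12 = 1.45% = 0.0145.
Payoff takes n = ⌈−ln(1 − rB₀/P)/ln(1+r)⌉ = ⌈103.759⌉ = 104 payments; the last is $19.01.
Total paid = 103·$25.00 + $19.01 = $2,594.01.
Total interest = total paid − principal = $2,594.01 − $1,337.00 = $1,257.01.

$1,257.01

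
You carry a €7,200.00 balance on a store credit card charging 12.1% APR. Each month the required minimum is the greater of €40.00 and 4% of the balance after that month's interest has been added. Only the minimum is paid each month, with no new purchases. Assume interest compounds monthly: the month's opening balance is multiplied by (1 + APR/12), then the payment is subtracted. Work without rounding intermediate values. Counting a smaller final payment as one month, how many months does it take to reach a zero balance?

94 months

Monthly rate r = 12.1%/12 = 1.00833% = 0.0100833.
While 4% of the post-interest balance exceeds €40.00, each month B ← (B·(1+r))·(1 − 0.04), i.e. B shrinks by the factor (1+r)·0.96 = 0.96968.
This holds for months 1–65. Entering month 66 the balance is €973.15; 4% of the post-interest balance is now below €40.00, so the flat €40.00 minimum applies from here.
From month 66 a fixed €40.00 at rate r clears €973.15 in 29 more payments. Total: 65 + 29 = 94 months.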